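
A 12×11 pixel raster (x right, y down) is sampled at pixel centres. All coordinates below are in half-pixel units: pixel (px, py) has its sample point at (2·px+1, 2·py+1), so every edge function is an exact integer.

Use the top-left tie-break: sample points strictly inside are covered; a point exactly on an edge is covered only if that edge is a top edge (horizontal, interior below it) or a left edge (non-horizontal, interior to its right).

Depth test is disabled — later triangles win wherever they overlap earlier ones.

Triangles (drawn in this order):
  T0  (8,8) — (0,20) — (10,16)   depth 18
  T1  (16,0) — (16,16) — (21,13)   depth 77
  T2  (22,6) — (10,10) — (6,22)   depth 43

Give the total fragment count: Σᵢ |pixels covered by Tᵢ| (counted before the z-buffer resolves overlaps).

T0:
  2·area = 88  (B↔C swapped to make it positive)
  edge (8, 8)→(10, 16): d=(2,8) right/bottom  bias=-1
  edge (10, 16)→(0, 20): d=(-10,4) right/bottom  bias=-1
  edge (0, 20)→(8, 8): d=(8,-12) top-left  bias=+0
    (3,5)@(7, 11): e=[14,62,12] → #
    (4,5)@(9, 11): e=[-2,54,36] → ·
    (2,6)@(5, 13): e=[34,50,4] → #
    (4,6)@(9, 13): e=[2,34,52] → #
    (5,6)@(11, 13): e=[-14,26,76] → ·
    (2,7)@(5, 15): e=[38,30,20] → #
    (5,7)@(11, 15): e=[-10,6,92] → ·
    (1,8)@(3, 17): e=[58,18,12] → #
    (4,8)@(9, 17): e=[10,-6,84] → ·
    (0,9)@(1, 19): e=[78,6,4] → #
    (1,9)@(3, 19): e=[62,-2,28] → ·
    (2,9)@(5, 19): e=[46,-10,52] → ·
  covered (11 px):
    · · · · · · · · · · · ·
    · · · · · · · · · · · ·
    · · · · · · · · · · · ·
    · · · · · · · · · · · ·
    · · · · · · · · · · · ·
    · · · # · · · · · · · ·
    · · # # # · · · · · · ·
    · · # # # · · · · · · ·
    · # # # · · · · · · · ·
    # · · · · · · · · · · ·
    · · · · · · · · · · · ·
T1:
  2·area = 80  (B↔C swapped to make it positive)
  edge (16, 0)→(21, 13): d=(5,13) right/bottom  bias=-1
  edge (21, 13)→(16, 16): d=(-5,3) right/bottom  bias=-1
  edge (16, 16)→(16, 0): d=(0,-16) top-left  bias=+0
    (8,1)@(17, 3): e=[2,62,16] → #
    (9,1)@(19, 3): e=[-24,56,48] → ·
    (8,2)@(17, 5): e=[12,52,16] → #
    (9,2)@(19, 5): e=[-14,46,48] → ·
    (8,3)@(17, 7): e=[22,42,16] → #
    (9,3)@(19, 7): e=[-4,36,48] → ·
    (8,4)@(17, 9): e=[32,32,16] → #
    (9,4)@(19, 9): e=[6,26,48] → #
    (10,4)@(21, 9): e=[-20,20,80] → ·
    (8,5)@(17, 11): e=[42,22,16] → #
    (10,5)@(21, 11): e=[-10,10,80] → ·
    (8,6)@(17, 13): e=[52,12,16] → #
    (10,6)@(21, 13): e=[0,0,80] → ·  [on edge]
    (5,9)@(11, 19): e=[160,0,-80] → ·  [on edge]
  covered (10 px):
    · · · · · · · · · · · ·
    · · · · · · · · # · · ·
    · · · · · · · · # · · ·
    · · · · · · · · # · · ·
    · · · · · · · · # # · ·
    · · · · · · · · # # · ·
    · · · · · · · · # # · ·
    · · · · · · · · # · · ·
    · · · · · · · · · · · ·
    · · · · · · · · · · · ·
    · · · · · · · · · · · ·
T2:
  2·area = 128  (B↔C swapped to make it positive)
  edge (22, 6)→(6, 22): d=(-16,16) right/bottom  bias=-1
  edge (6, 22)→(10, 10): d=(4,-12) top-left  bias=+0
  edge (10, 10)→(22, 6): d=(12,-4) top-left  bias=+0
    (6,0)@(13, 1): e=[224,0,-96] → ·  [on edge]
    (11,2)@(23, 5): e=[0,136,-8] → ·  [on edge]
    (5,3)@(11, 7): e=[160,0,-32] → ·  [on edge]
    (9,3)@(19, 7): e=[32,96,0] → #  [on edge]
    (10,3)@(21, 7): e=[0,120,8] → ·  [on edge]
    (6,4)@(13, 9): e=[96,32,0] → #  [on edge]
    (7,4)@(15, 9): e=[64,56,8] → #
    (8,4)@(17, 9): e=[32,80,16] → #
    (9,4)@(19, 9): e=[0,104,24] → ·  [on edge]
    (3,5)@(7, 11): e=[160,-32,0] → ·  [on edge]
    (5,5)@(11, 11): e=[96,16,16] → #
    (8,5)@(17, 11): e=[0,88,40] → ·  [on edge]
    (0,6)@(1, 13): e=[224,-96,0] → ·  [on edge]
    (4,6)@(9, 13): e=[96,0,32] → #  [on edge]
    (7,6)@(15, 13): e=[0,72,56] → ·  [on edge]
    (6,7)@(13, 15): e=[0,56,72] → ·  [on edge]
    (5,8)@(11, 17): e=[0,40,88] → ·  [on edge]
    (3,9)@(7, 19): e=[32,0,96] → #  [on edge]
    (4,9)@(9, 19): e=[0,24,104] → ·  [on edge]
    (3,10)@(7, 21): e=[0,8,120] → ·  [on edge]
  covered (14 px):
    · · · · · · · · · · · ·
    · · · · · · · · · · · ·
    · · · · · · · · · · · ·
    · · · · · · · · · # · ·
    · · · · · · # # # · · ·
    · · · · · # # # · · · ·
    · · · · # # # · · · · ·
    · · · · # # · · · · · ·
    · · · · # · · · · · · ·
    · · · # · · · · · · · ·
    · · · · · · · · · · · ·

Final: 35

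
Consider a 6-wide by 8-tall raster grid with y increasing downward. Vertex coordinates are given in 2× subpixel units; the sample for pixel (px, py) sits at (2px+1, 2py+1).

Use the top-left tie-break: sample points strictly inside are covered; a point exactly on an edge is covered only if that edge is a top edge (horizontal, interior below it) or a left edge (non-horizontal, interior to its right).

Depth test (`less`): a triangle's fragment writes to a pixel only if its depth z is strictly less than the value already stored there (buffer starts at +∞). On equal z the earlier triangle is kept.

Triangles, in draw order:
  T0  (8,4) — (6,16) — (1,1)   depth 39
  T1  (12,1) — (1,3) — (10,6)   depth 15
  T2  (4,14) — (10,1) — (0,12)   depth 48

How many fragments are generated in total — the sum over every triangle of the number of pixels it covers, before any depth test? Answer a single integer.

T0:
  2·area = 90
  edge (8, 4)→(6, 16): d=(-2,12) right/bottom  bias=-1
  edge (6, 16)→(1, 1): d=(-5,-15) top-left  bias=+0
  edge (1, 1)→(8, 4): d=(7,3) right/bottom  bias=-1
    (0,0)@(1, 1): e=[90,0,0] → .  [on edge]
    (1,1)@(3, 3): e=[62,20,8] → X
    (2,1)@(5, 3): e=[38,50,2] → X
    (3,1)@(7, 3): e=[14,80,-4] → .
    (1,2)@(3, 5): e=[58,10,22] → X
    (3,2)@(7, 5): e=[10,70,10] → X
    (4,2)@(9, 5): e=[-14,100,4] → .
    (1,3)@(3, 7): e=[54,0,36] → X  [on edge]
    (4,3)@(9, 7): e=[-18,90,18] → .
    (1,4)@(3, 9): e=[50,-10,50] → .
    (2,4)@(5, 9): e=[26,20,44] → X
    (4,4)@(9, 9): e=[-22,80,32] → .
    (2,6)@(5, 13): e=[18,0,72] → X  [on edge]
  covered (12 px):
    . . . . . .
    . X X . . .
    . X X X . .
    . X X X . .
    . . X X . .
    . . X . . .
    . . X . . .
    . . . . . .
T1:
  2·area = 51  (B↔C swapped to make it positive)
  edge (12, 1)→(10, 6): d=(-2,5) right/bottom  bias=-1
  edge (10, 6)→(1, 3): d=(-9,-3) top-left  bias=+0
  edge (1, 3)→(12, 1): d=(11,-2) top-left  bias=+0
    (0,1)@(1, 3): e=[51,0,0] → X  [on edge]
    (1,1)@(3, 3): e=[41,6,4] → X
    (2,1)@(5, 3): e=[31,12,8] → X
    (3,1)@(7, 3): e=[21,18,12] → X
    (4,1)@(9, 3): e=[11,24,16] → X
    (5,1)@(11, 3): e=[1,30,20] → X
    (0,2)@(1, 5): e=[47,-18,22] → .
    (1,2)@(3, 5): e=[37,-12,26] → .
    (2,2)@(5, 5): e=[27,-6,30] → .
    (3,2)@(7, 5): e=[17,0,34] → X  [on edge]
    (5,2)@(11, 5): e=[-3,12,42] → .
    (3,3)@(7, 7): e=[13,-18,56] → .
  covered (8 px):
    . . . . . .
    X X X X X X
    . . . X X .
    . . . . . .
    . . . . . .
    . . . . . .
    . . . . . .
    . . . . . .
T2:
  2·area = 64  (B↔C swapped to make it positive)
  edge (4, 14)→(0, 12): d=(-4,-2) top-left  bias=+0
  edge (0, 12)→(10, 1): d=(10,-11) top-left  bias=+0
  edge (10, 1)→(4, 14): d=(-6,13) right/bottom  bias=-1
    (4,1)@(9, 3): e=[54,9,1] → X
    (5,1)@(11, 3): e=[58,31,-25] → .
    (3,2)@(7, 5): e=[42,7,15] → X
    (4,2)@(9, 5): e=[46,29,-11] → .
    (2,3)@(5, 7): e=[30,5,29] → X
    (4,3)@(9, 7): e=[38,49,-23] → .
    (1,4)@(3, 9): e=[18,3,43] → X
    (3,4)@(7, 9): e=[26,47,-9] → .
    (0,5)@(1, 11): e=[6,1,57] → X
    (3,5)@(7, 11): e=[18,67,-21] → .
    (0,6)@(1, 13): e=[-2,21,45] → .
    (1,6)@(3, 13): e=[2,43,19] → X
  covered (10 px):
    . . . . . .
    . . . . X .
    . . . X . .
    . . X X . .
    . X X . . .
    X X X . . .
    . X . . . .
    . . . . . .

Result: 30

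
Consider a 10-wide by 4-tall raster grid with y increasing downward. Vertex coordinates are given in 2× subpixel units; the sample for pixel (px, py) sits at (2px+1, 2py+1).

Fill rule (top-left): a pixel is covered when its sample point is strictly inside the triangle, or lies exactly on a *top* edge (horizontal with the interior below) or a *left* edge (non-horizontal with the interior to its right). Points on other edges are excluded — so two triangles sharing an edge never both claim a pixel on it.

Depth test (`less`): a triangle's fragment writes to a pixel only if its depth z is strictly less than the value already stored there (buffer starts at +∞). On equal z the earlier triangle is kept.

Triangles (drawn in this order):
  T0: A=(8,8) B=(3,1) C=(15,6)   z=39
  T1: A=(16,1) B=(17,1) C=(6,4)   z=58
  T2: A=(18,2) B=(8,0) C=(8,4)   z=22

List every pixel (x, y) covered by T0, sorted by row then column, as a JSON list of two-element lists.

T0:
  2·area = 59
  edge (8, 8)→(3, 1): d=(-5,-7) top-left  bias=+0
  edge (3, 1)→(15, 6): d=(12,5) right/bottom  bias=-1
  edge (15, 6)→(8, 8): d=(-7,2) right/bottom  bias=-1
    (1,0)@(3, 1): e=[0,0,59] → ·  [on edge]
    (2,1)@(5, 3): e=[4,14,41] → █
    (3,1)@(7, 3): e=[18,4,37] → █
    (4,1)@(9, 3): e=[32,-6,33] → ·
    (2,2)@(5, 5): e=[-6,38,27] → ·
    (3,2)@(7, 5): e=[8,28,23] → █
    (4,2)@(9, 5): e=[22,18,19] → █
    (5,2)@(11, 5): e=[36,8,15] → █
    (6,2)@(13, 5): e=[50,-2,11] → ·
    (3,3)@(7, 7): e=[-2,52,9] → ·
    (4,3)@(9, 7): e=[12,42,5] → █
    (6,3)@(13, 7): e=[40,22,-3] → ·
  covered (7 px):
    · · · · · · · · · ·
    · · █ █ · · · · · ·
    · · · █ █ █ · · · ·
    · · · · █ █ · · · ·
T1:
  2·area = 3
  edge (16, 1)→(17, 1): d=(1,0) top-left  bias=+0
  edge (17, 1)→(6, 4): d=(-11,3) right/bottom  bias=-1
  edge (6, 4)→(16, 1): d=(10,-3) top-left  bias=+0
    (0,0)@(1, 1): e=[0,48,-45] → ·  [on edge]
    (1,0)@(3, 1): e=[0,42,-39] → ·  [on edge]
    (2,0)@(5, 1): e=[0,36,-33] → ·  [on edge]
    (3,0)@(7, 1): e=[0,30,-27] → ·  [on edge]
    (4,0)@(9, 1): e=[0,24,-21] → ·  [on edge]
    (5,0)@(11, 1): e=[0,18,-15] → ·  [on edge]
    (6,0)@(13, 1): e=[0,12,-9] → ·  [on edge]
    (7,0)@(15, 1): e=[0,6,-3] → ·  [on edge]
    (8,0)@(17, 1): e=[0,0,3] → ·  [on edge]
    (9,0)@(19, 1): e=[0,-6,9] → ·  [on edge]
  covered (0 px):
    · · · · · · · · · ·
    · · · · · · · · · ·
    · · · · · · · · · ·
    · · · · · · · · · ·
T2:
  2·area = 40  (B↔C swapped to make it positive)
  edge (18, 2)→(8, 4): d=(-10,2) right/bottom  bias=-1
  edge (8, 4)→(8, 0): d=(0,-4) top-left  bias=+0
  edge (8, 0)→(18, 2): d=(10,2) right/bottom  bias=-1
    (4,0)@(9, 1): e=[28,4,8] → █
    (5,0)@(11, 1): e=[24,12,4] → █
    (6,0)@(13, 1): e=[20,20,0] → ·  [on edge]
    (4,1)@(9, 3): e=[8,4,28] → █
    (6,1)@(13, 3): e=[0,20,20] → ·  [on edge]
    (1,2)@(3, 5): e=[0,-20,60] → ·  [on edge]
    (4,2)@(9, 5): e=[-12,4,48] → ·
    (5,2)@(11, 5): e=[-16,12,44] → ·
  covered (4 px):
    · · · · █ █ · · · ·
    · · · · █ █ · · · ·
    · · · · · · · · · ·
    · · · · · · · · · ·

Final: [[2,1],[3,1],[3,2],[4,2],[5,2],[4,3],[5,3]]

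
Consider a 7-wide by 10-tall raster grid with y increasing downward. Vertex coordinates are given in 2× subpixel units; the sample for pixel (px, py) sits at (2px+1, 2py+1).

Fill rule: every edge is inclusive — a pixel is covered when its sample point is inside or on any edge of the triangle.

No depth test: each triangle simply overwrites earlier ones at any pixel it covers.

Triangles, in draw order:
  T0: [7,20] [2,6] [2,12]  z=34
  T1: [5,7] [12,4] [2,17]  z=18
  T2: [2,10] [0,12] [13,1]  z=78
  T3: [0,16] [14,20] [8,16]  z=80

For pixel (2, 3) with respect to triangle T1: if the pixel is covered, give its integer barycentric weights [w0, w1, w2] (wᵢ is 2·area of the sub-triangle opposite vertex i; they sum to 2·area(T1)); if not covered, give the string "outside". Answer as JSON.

T0:
  2·area = 30  (B↔C swapped to make it positive)
  edge (7, 20)→(2, 12): d=(-5,-8) inclusive
  edge (2, 12)→(2, 6): d=(0,-6) inclusive
  edge (2, 6)→(7, 20): d=(5,14) inclusive
    (1,4)@(3, 9): e=[23,6,1] → █
    (2,4)@(5, 9): e=[39,18,-27] → ·
    (1,5)@(3, 11): e=[13,6,11] → █
    (2,5)@(5, 11): e=[29,18,-17] → ·
    (1,6)@(3, 13): e=[3,6,21] → █
    (2,6)@(5, 13): e=[19,18,-7] → ·
    (1,7)@(3, 15): e=[-7,6,31] → ·
    (2,7)@(5, 15): e=[9,18,3] → █
    (3,7)@(7, 15): e=[25,30,-25] → ·
    (2,8)@(5, 17): e=[-1,18,13] → ·
  covered (4 px):
    · · · · · · ·
    · · · · · · ·
    · · · · · · ·
    · · · · · · ·
    · █ · · · · ·
    · █ · · · · ·
    · █ · · · · ·
    · · █ · · · ·
    · · · · · · ·
    · · · · · · ·
T1:
  2·area = 61
  edge (5, 7)→(12, 4): d=(7,-3) inclusive
  edge (12, 4)→(2, 17): d=(-10,13) inclusive
  edge (2, 17)→(5, 7): d=(3,-10) inclusive
    (5,2)@(11, 5): e=[4,3,54] → █
    (6,2)@(13, 5): e=[10,-23,74] → ·
    (2,3)@(5, 7): e=[0,61,0] → █  [on edge]
    (3,3)@(7, 7): e=[6,35,20] → █
    (4,3)@(9, 7): e=[12,9,40] → █
    (5,3)@(11, 7): e=[18,-17,60] → ·
    (2,4)@(5, 9): e=[14,41,6] → █
    (4,4)@(9, 9): e=[26,-11,46] → ·
    (2,5)@(5, 11): e=[28,21,12] → █
    (3,5)@(7, 11): e=[34,-5,32] → ·
    (2,6)@(5, 13): e=[42,1,18] → █
    (3,6)@(7, 13): e=[48,-25,38] → ·
  covered (9 px):
    · · · · · · ·
    · · · · · · ·
    · · · · · █ ·
    · · █ █ █ · ·
    · · █ █ · · ·
    · · █ · · · ·
    · · █ · · · ·
    · █ · · · · ·
    · · · · · · ·
    · · · · · · ·
T2:
  2·area = 4  (B↔C swapped to make it positive)
  edge (2, 10)→(13, 1): d=(11,-9) inclusive
  edge (13, 1)→(0, 12): d=(-13,11) inclusive
  edge (0, 12)→(2, 10): d=(2,-2) inclusive
    (5,0)@(11, 1): e=[-18,22,0] → ·  [on edge]
    (6,0)@(13, 1): e=[0,0,4] → █  [on edge]
    (4,1)@(9, 3): e=[-14,18,0] → ·  [on edge]
    (6,1)@(13, 3): e=[22,-26,8] → ·
    (3,2)@(7, 5): e=[-10,14,0] → ·  [on edge]
    (2,3)@(5, 7): e=[-6,10,0] → ·  [on edge]
    (1,4)@(3, 9): e=[-2,6,0] → ·  [on edge]
    (0,5)@(1, 11): e=[2,2,0] → █  [on edge]
    (1,5)@(3, 11): e=[20,-20,4] → ·
    (0,6)@(1, 13): e=[24,-24,4] → ·
  covered (2 px):
    · · · · · · █
    · · · · · · ·
    · · · · · · ·
    · · · · · · ·
    · · · · · · ·
    █ · · · · · ·
    · · · · · · ·
    · · · · · · ·
    · · · · · · ·
    · · · · · · ·
T3:
  2·area = 32  (B↔C swapped to make it positive)
  edge (0, 16)→(8, 16): d=(8,0) inclusive
  edge (8, 16)→(14, 20): d=(6,4) inclusive
  edge (14, 20)→(0, 16): d=(-14,-4) inclusive
    (2,8)@(5, 17): e=[8,18,6] → █
    (3,8)@(7, 17): e=[8,10,14] → █
    (4,8)@(9, 17): e=[8,2,22] → █
    (5,8)@(11, 17): e=[8,-6,30] → ·
    (2,9)@(5, 19): e=[24,30,-22] → ·
    (3,9)@(7, 19): e=[24,22,-14] → ·
    (4,9)@(9, 19): e=[24,14,-6] → ·
    (5,9)@(11, 19): e=[24,6,2] → █
    (6,9)@(13, 19): e=[24,-2,10] → ·
  covered (4 px):
    · · · · · · ·
    · · · · · · ·
    · · · · · · ·
    · · · · · · ·
    · · · · · · ·
    · · · · · · ·
    · · · · · · ·
    · · · · · · ·
    · · █ █ █ · ·
    · · · · · █ ·

Result: [61,0,0]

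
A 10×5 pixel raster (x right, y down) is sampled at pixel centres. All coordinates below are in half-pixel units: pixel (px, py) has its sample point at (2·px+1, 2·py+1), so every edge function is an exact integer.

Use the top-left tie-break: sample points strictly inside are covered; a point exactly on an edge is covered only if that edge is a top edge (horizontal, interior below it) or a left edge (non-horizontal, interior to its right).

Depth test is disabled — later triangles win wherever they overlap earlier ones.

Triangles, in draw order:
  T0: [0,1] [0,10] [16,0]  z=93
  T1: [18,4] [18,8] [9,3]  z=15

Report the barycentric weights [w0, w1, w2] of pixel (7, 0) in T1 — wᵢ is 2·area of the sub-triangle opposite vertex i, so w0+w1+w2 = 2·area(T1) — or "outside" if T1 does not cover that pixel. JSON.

T0:
  2·area = 144  (B↔C swapped to make it positive)
  edge (0, 1)→(16, 0): d=(16,-1) top-left  bias=+0
  edge (16, 0)→(0, 10): d=(-16,10) right/bottom  bias=-1
  edge (0, 10)→(0, 1): d=(0,-9) top-left  bias=+0
    (0,0)@(1, 1): e=[1,134,9] → X
    (1,0)@(3, 1): e=[3,114,27] → X
    (2,0)@(5, 1): e=[5,94,45] → X
    (3,0)@(7, 1): e=[7,74,63] → X
    (4,0)@(9, 1): e=[9,54,81] → X
    (5,0)@(11, 1): e=[11,34,99] → X
    (6,0)@(13, 1): e=[13,14,117] → X
    (7,0)@(15, 1): e=[15,-6,135] → .
    (0,1)@(1, 3): e=[33,102,9] → X
    (6,1)@(13, 3): e=[45,-18,117] → .
    (0,2)@(1, 5): e=[65,70,9] → X
    (4,2)@(9, 5): e=[73,-10,81] → .
  covered (20 px):
    X X X X X X X . . .
    X X X X X X . . . .
    X X X X . . . . . .
    X X . . . . . . . .
    X . . . . . . . . .
T1:
  2·area = 36
  edge (18, 4)→(18, 8): d=(0,4) right/bottom  bias=-1
  edge (18, 8)→(9, 3): d=(-9,-5) top-left  bias=+0
  edge (9, 3)→(18, 4): d=(9,1) right/bottom  bias=-1
    (4,1)@(9, 3): e=[36,0,0] → .  [on edge]
    (6,2)@(13, 5): e=[20,2,14] → X
    (7,2)@(15, 5): e=[12,12,12] → X
    (8,2)@(17, 5): e=[4,22,10] → X
    (9,2)@(19, 5): e=[-4,32,8] → .
    (6,3)@(13, 7): e=[20,-16,32] → .
    (7,3)@(15, 7): e=[12,-6,30] → .
    (8,3)@(17, 7): e=[4,4,28] → X
    (9,3)@(19, 7): e=[-4,14,26] → .
    (8,4)@(17, 9): e=[4,-14,46] → .
  covered (4 px):
    . . . . . . . . . .
    . . . . . . . . . .
    . . . . . . X X X .
    . . . . . . . . X .
    . . . . . . . . . .

Final: "outside"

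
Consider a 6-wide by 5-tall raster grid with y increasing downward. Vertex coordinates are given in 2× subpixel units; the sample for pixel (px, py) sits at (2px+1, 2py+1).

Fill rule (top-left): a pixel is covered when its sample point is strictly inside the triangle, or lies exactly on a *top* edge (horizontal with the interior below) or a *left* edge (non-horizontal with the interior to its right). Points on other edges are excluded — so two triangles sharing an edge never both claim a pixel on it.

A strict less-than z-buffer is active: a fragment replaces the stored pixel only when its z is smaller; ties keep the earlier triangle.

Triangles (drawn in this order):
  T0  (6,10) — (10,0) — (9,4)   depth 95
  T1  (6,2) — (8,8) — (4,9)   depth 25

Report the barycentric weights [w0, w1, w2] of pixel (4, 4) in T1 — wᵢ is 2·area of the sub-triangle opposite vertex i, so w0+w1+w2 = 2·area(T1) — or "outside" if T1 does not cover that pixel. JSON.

T0:
  2·area = 6
  edge (6, 10)→(10, 0): d=(4,-10) top-left  bias=+0
  edge (10, 0)→(9, 4): d=(-1,4) right/bottom  bias=-1
  edge (9, 4)→(6, 10): d=(-3,6) right/bottom  bias=-1
    (4,1)@(9, 3): e=[2,1,3] → X
    (5,1)@(11, 3): e=[22,-7,-9] → .
    (4,2)@(9, 5): e=[10,-1,-3] → .
  covered (1 px):
    . . . . . .
    . . . . X .
    . . . . . .
    . . . . . .
    . . . . . .
T1:
  2·area = 26
  edge (6, 2)→(8, 8): d=(2,6) right/bottom  bias=-1
  edge (8, 8)→(4, 9): d=(-4,1) right/bottom  bias=-1
  edge (4, 9)→(6, 2): d=(2,-7) top-left  bias=+0
    (3,2)@(7, 5): e=[0,13,13] → .  [on edge]
    (2,3)@(5, 7): e=[16,7,3] → X
    (3,3)@(7, 7): e=[4,5,17] → X
    (4,3)@(9, 7): e=[-8,3,31] → .
    (2,4)@(5, 9): e=[20,-1,7] → .
    (3,4)@(7, 9): e=[8,-3,21] → .
  covered (2 px):
    . . . . . .
    . . . . . .
    . . . . . .
    . . X X . .
    . . . . . .

Result: "outside"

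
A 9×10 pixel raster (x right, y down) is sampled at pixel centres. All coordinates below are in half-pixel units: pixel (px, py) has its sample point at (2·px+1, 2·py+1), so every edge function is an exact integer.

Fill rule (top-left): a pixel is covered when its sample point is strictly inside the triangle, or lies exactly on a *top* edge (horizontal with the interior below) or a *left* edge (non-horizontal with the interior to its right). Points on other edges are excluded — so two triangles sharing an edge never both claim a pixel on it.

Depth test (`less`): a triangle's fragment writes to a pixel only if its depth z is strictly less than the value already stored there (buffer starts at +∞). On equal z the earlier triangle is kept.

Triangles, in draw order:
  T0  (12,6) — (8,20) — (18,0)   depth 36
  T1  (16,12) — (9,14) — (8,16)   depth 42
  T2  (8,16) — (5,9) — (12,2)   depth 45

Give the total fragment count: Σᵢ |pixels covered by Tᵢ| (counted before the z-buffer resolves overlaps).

T0:
  2·area = 60  (B↔C swapped to make it positive)
  edge (12, 6)→(18, 0): d=(6,-6) top-left  bias=+0
  edge (18, 0)→(8, 20): d=(-10,20) right/bottom  bias=-1
  edge (8, 20)→(12, 6): d=(4,-14) top-left  bias=+0
    (8,0)@(17, 1): e=[0,10,50] → #  [on edge]
    (7,1)@(15, 3): e=[0,30,30] → #  [on edge]
    (8,1)@(17, 3): e=[12,-10,58] → ·
    (6,2)@(13, 5): e=[0,50,10] → #  [on edge]
    (8,2)@(17, 5): e=[24,-30,66] → ·
    (5,3)@(11, 7): e=[0,70,-10] → ·  [on edge]
    (6,3)@(13, 7): e=[12,30,18] → #
    (7,3)@(15, 7): e=[24,-10,46] → ·
    (4,4)@(9, 9): e=[0,90,-30] → ·  [on edge]
    (6,4)@(13, 9): e=[24,10,26] → #
    (7,4)@(15, 9): e=[36,-30,54] → ·
    (3,5)@(7, 11): e=[0,110,-50] → ·  [on edge]
    (2,6)@(5, 13): e=[0,130,-70] → ·  [on edge]
    (1,7)@(3, 15): e=[0,150,-90] → ·  [on edge]
    (0,8)@(1, 17): e=[0,170,-110] → ·  [on edge]
  covered (9 px):
    · · · · · · · · #
    · · · · · · · # ·
    · · · · · · # # ·
    · · · · · · # · ·
    · · · · · · # · ·
    · · · · · # · · ·
    · · · · · # · · ·
    · · · · · · · · ·
    · · · · # · · · ·
    · · · · · · · · ·
T1:
  2·area = 12  (B↔C swapped to make it positive)
  edge (16, 12)→(8, 16): d=(-8,4) right/bottom  bias=-1
  edge (8, 16)→(9, 14): d=(1,-2) top-left  bias=+0
  edge (9, 14)→(16, 12): d=(7,-2) top-left  bias=+0
    (6,6)@(13, 13): e=[4,7,1] → #
    (7,6)@(15, 13): e=[-4,11,5] → ·
    (4,7)@(9, 15): e=[4,1,7] → #
    (5,7)@(11, 15): e=[-4,5,11] → ·
    (6,7)@(13, 15): e=[-12,9,15] → ·
    (4,8)@(9, 17): e=[-12,3,21] → ·
  covered (2 px):
    · · · · · · · · ·
    · · · · · · · · ·
    · · · · · · · · ·
    · · · · · · · · ·
    · · · · · · · · ·
    · · · · · · · · ·
    · · · · · · # · ·
    · · · · # · · · ·
    · · · · · · · · ·
    · · · · · · · · ·
T2:
  2·area = 70
  edge (8, 16)→(5, 9): d=(-3,-7) top-left  bias=+0
  edge (5, 9)→(12, 2): d=(7,-7) top-left  bias=+0
  edge (12, 2)→(8, 16): d=(-4,14) right/bottom  bias=-1
    (6,0)@(13, 1): e=[80,0,-10] → ·  [on edge]
    (5,1)@(11, 3): e=[60,0,10] → #  [on edge]
    (6,1)@(13, 3): e=[74,14,-18] → ·
    (4,2)@(9, 5): e=[40,0,30] → #  [on edge]
    (6,2)@(13, 5): e=[68,28,-26] → ·
    (3,3)@(7, 7): e=[20,0,50] → #  [on edge]
    (5,3)@(11, 7): e=[48,28,-6] → ·
    (2,4)@(5, 9): e=[0,0,70] → #  [on edge]
    (5,4)@(11, 9): e=[42,42,-14] → ·
    (1,5)@(3, 11): e=[-20,0,90] → ·  [on edge]
    (2,5)@(5, 11): e=[-6,14,62] → ·
    (3,5)@(7, 11): e=[8,28,34] → #
    (0,6)@(1, 13): e=[-40,0,110] → ·  [on edge]
  covered (11 px):
    · · · · · · · · ·
    · · · · · # · · ·
    · · · · # # · · ·
    · · · # # · · · ·
    · · # # # · · · ·
    · · · # # · · · ·
    · · · # · · · · ·
    · · · · · · · · ·
    · · · · · · · · ·
    · · · · · · · · ·

Final: 22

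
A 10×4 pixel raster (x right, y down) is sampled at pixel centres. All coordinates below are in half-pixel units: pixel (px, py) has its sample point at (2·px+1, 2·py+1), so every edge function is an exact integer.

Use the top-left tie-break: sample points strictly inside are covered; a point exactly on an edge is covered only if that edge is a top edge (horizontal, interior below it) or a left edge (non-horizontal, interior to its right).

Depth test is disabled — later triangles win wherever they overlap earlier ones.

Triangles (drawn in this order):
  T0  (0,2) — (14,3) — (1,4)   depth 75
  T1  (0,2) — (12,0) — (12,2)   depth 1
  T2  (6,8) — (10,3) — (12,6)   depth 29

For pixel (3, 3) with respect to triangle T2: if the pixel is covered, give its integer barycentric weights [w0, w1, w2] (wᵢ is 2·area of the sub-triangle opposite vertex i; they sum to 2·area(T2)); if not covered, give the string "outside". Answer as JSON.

T0:
  2·area = 27
  edge (0, 2)→(14, 3): d=(14,1) right/bottom  bias=-1
  edge (14, 3)→(1, 4): d=(-13,1) right/bottom  bias=-1
  edge (1, 4)→(0, 2): d=(-1,-2) top-left  bias=+0
    (0,1)@(1, 3): e=[13,13,1] → █
    (1,1)@(3, 3): e=[11,11,5] → █
    (2,1)@(5, 3): e=[9,9,9] → █
    (3,1)@(7, 3): e=[7,7,13] → █
    (4,1)@(9, 3): e=[5,5,17] → █
    (5,1)@(11, 3): e=[3,3,21] → █
    (6,1)@(13, 3): e=[1,1,25] → █
    (7,1)@(15, 3): e=[-1,-1,29] → ·
    (0,2)@(1, 5): e=[41,-13,-1] → ·
    (1,2)@(3, 5): e=[39,-15,3] → ·
    (2,2)@(5, 5): e=[37,-17,7] → ·
    (3,2)@(7, 5): e=[35,-19,11] → ·
  covered (7 px):
    · · · · · · · · · ·
    █ █ █ █ █ █ █ · · ·
    · · · · · · · · · ·
    · · · · · · · · · ·
T1:
  2·area = 24
  edge (0, 2)→(12, 0): d=(12,-2) top-left  bias=+0
  edge (12, 0)→(12, 2): d=(0,2) right/bottom  bias=-1
  edge (12, 2)→(0, 2): d=(-12,0) right/bottom  bias=-1
    (3,0)@(7, 1): e=[2,10,12] → █
    (4,0)@(9, 1): e=[6,6,12] → █
    (5,0)@(11, 1): e=[10,2,12] → █
    (6,0)@(13, 1): e=[14,-2,12] → ·
    (3,1)@(7, 3): e=[26,10,-12] → ·
    (4,1)@(9, 3): e=[30,6,-12] → ·
    (5,1)@(11, 3): e=[34,2,-12] → ·
  covered (3 px):
    · · · █ █ █ · · · ·
    · · · · · · · · · ·
    · · · · · · · · · ·
    · · · · · · · · · ·
T2:
  2·area = 22
  edge (6, 8)→(10, 3): d=(4,-5) top-left  bias=+0
  edge (10, 3)→(12, 6): d=(2,3) right/bottom  bias=-1
  edge (12, 6)→(6, 8): d=(-6,2) right/bottom  bias=-1
    (4,2)@(9, 5): e=[3,7,12] → █
    (5,2)@(11, 5): e=[13,1,8] → █
    (6,2)@(13, 5): e=[23,-5,4] → ·
    (7,2)@(15, 5): e=[33,-11,0] → ·  [on edge]
    (3,3)@(7, 7): e=[1,17,4] → █
    (4,3)@(9, 7): e=[11,11,0] → ·  [on edge]
    (5,3)@(11, 7): e=[21,5,-4] → ·
  covered (3 px):
    · · · · · · · · · ·
    · · · · · · · · · ·
    · · · · █ █ · · · ·
    · · · █ · · · · · ·

Final: [17,4,1]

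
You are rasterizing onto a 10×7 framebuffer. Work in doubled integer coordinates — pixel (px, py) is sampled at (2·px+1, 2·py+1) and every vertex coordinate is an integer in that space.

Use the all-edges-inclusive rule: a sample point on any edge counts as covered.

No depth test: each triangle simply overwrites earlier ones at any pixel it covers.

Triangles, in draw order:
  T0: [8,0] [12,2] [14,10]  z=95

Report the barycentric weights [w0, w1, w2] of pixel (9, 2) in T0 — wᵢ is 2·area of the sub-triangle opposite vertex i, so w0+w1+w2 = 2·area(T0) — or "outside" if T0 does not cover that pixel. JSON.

T0:
  2·area = 28
  edge (8, 0)→(12, 2): d=(4,2) inclusive
  edge (12, 2)→(14, 10): d=(2,8) inclusive
  edge (14, 10)→(8, 0): d=(-6,-10) inclusive
    (4,0)@(9, 1): e=[2,22,4] → █
    (5,0)@(11, 1): e=[-2,6,24] → ·
    (4,1)@(9, 3): e=[10,26,-8] → ·
    (5,1)@(11, 3): e=[6,10,12] → █
    (6,1)@(13, 3): e=[2,-6,32] → ·
    (5,2)@(11, 5): e=[14,14,0] → █  [on edge]
    (6,2)@(13, 5): e=[10,-2,20] → ·
    (5,3)@(11, 7): e=[22,18,-12] → ·
    (6,3)@(13, 7): e=[18,2,8] → █
    (7,3)@(15, 7): e=[14,-14,28] → ·
    (6,4)@(13, 9): e=[26,6,-4] → ·
  covered (4 px):
    · · · · █ · · · · ·
    · · · · · █ · · · ·
    · · · · · █ · · · ·
    · · · · · · █ · · ·
    · · · · · · · · · ·
    · · · · · · · · · ·
    · · · · · · · · · ·

Final: "outside"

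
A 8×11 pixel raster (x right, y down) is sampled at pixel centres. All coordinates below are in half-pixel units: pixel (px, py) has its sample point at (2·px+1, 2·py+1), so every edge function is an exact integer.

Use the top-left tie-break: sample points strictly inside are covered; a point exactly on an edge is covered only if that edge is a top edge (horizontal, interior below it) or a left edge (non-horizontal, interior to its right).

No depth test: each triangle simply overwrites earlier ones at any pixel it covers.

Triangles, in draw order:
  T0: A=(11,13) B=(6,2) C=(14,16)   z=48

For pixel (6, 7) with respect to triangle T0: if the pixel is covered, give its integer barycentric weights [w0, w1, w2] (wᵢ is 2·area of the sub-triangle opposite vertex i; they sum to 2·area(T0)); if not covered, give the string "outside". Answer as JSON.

T0:
  2·area = 18
  edge (11, 13)→(6, 2): d=(-5,-11) top-left  bias=+0
  edge (6, 2)→(14, 16): d=(8,14) right/bottom  bias=-1
  edge (14, 16)→(11, 13): d=(-3,-3) top-left  bias=+0
    (0,1)@(1, 3): e=[-60,78,0] → ·  [on edge]
    (1,2)@(3, 5): e=[-48,66,0] → ·  [on edge]
    (2,3)@(5, 7): e=[-36,54,0] → ·  [on edge]
    (3,4)@(7, 9): e=[-24,42,0] → ·  [on edge]
    (4,5)@(9, 11): e=[-12,30,0] → ·  [on edge]
    (5,5)@(11, 11): e=[10,2,6] → █
    (6,5)@(13, 11): e=[32,-26,12] → ·
    (5,6)@(11, 13): e=[0,18,0] → █  [on edge]
    (6,6)@(13, 13): e=[22,-10,6] → ·
    (5,7)@(11, 15): e=[-10,34,-6] → ·
    (6,7)@(13, 15): e=[12,6,0] → █  [on edge]
    (7,7)@(15, 15): e=[34,-22,6] → ·
    (7,8)@(15, 17): e=[24,-6,0] → ·  [on edge]
  covered (3 px):
    · · · · · · · ·
    · · · · · · · ·
    · · · · · · · ·
    · · · · · · · ·
    · · · · · · · ·
    · · · · · █ · ·
    · · · · · █ · ·
    · · · · · · █ ·
    · · · · · · · ·
    · · · · · · · ·
    · · · · · · · ·

Result: [6,0,12]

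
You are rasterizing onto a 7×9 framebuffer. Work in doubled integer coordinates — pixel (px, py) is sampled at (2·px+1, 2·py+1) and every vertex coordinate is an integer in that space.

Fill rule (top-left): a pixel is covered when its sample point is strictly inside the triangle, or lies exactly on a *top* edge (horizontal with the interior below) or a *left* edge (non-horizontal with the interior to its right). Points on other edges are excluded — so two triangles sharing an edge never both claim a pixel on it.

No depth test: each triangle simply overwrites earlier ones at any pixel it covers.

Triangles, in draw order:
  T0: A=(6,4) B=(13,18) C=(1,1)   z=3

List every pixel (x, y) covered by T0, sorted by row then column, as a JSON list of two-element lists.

T0:
  2·area = 49
  edge (6, 4)→(13, 18): d=(7,14) right/bottom  bias=-1
  edge (13, 18)→(1, 1): d=(-12,-17) top-left  bias=+0
  edge (1, 1)→(6, 4): d=(5,3) right/bottom  bias=-1
    (0,0)@(1, 1): e=[49,0,0] → .  [on edge]
    (1,1)@(3, 3): e=[35,10,4] → X
    (2,1)@(5, 3): e=[7,44,-2] → .
    (1,2)@(3, 5): e=[49,-14,14] → .
    (2,2)@(5, 5): e=[21,20,8] → X
    (3,2)@(7, 5): e=[-7,54,2] → .
    (2,3)@(5, 7): e=[35,-4,18] → .
    (3,3)@(7, 7): e=[7,30,12] → X
    (4,3)@(9, 7): e=[-21,64,6] → .
    (5,3)@(11, 7): e=[-49,98,0] → .  [on edge]
    (3,4)@(7, 9): e=[21,6,22] → X
    (4,4)@(9, 9): e=[-7,40,16] → .
  covered (6 px):
    . . . . . . .
    . X . . . . .
    . . X . . . .
    . . . X . . .
    . . . X . . .
    . . . . X . .
    . . . . . . .
    . . . . . X .
    . . . . . . .

Result: [[1,1],[2,2],[3,3],[3,4],[4,5],[5,7]]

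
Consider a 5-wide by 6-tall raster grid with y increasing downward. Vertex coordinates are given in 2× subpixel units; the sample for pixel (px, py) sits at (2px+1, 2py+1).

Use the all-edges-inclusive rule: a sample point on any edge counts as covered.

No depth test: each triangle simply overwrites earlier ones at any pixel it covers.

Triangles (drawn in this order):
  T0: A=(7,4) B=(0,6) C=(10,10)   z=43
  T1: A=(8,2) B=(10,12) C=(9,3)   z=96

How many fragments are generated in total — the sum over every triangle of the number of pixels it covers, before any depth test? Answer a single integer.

T0:
  2·area = 48  (B↔C swapped to make it positive)
  edge (7, 4)→(10, 10): d=(3,6) inclusive
  edge (10, 10)→(0, 6): d=(-10,-4) inclusive
  edge (0, 6)→(7, 4): d=(7,-2) inclusive
    (2,2)@(5, 5): e=[15,30,3] → #
    (3,2)@(7, 5): e=[3,38,7] → #
    (4,2)@(9, 5): e=[-9,46,11] → ·
    (1,3)@(3, 7): e=[33,2,13] → #
    (4,3)@(9, 7): e=[-3,26,25] → ·
    (1,4)@(3, 9): e=[39,-18,27] → ·
    (2,4)@(5, 9): e=[27,-10,31] → ·
    (3,4)@(7, 9): e=[15,-2,35] → ·
    (4,4)@(9, 9): e=[3,6,39] → #
    (4,5)@(9, 11): e=[9,-14,53] → ·
  covered (6 px):
    · · · · ·
    · · · · ·
    · · # # ·
    · # # # ·
    · · · · #
    · · · · ·
T1:
  2·area = 8  (B↔C swapped to make it positive)
  edge (8, 2)→(9, 3): d=(1,1) inclusive
  edge (9, 3)→(10, 12): d=(1,9) inclusive
  edge (10, 12)→(8, 2): d=(-2,-10) inclusive
    (3,0)@(7, 1): e=[0,16,-8] → ·  [on edge]
    (4,1)@(9, 3): e=[0,0,8] → #  [on edge]
    (4,2)@(9, 5): e=[2,2,4] → #
    (4,3)@(9, 7): e=[4,4,0] → #  [on edge]
    (4,4)@(9, 9): e=[6,6,-4] → ·
  covered (3 px):
    · · · · ·
    · · · · #
    · · · · #
    · · · · #
    · · · · ·
    · · · · ·

Final: 9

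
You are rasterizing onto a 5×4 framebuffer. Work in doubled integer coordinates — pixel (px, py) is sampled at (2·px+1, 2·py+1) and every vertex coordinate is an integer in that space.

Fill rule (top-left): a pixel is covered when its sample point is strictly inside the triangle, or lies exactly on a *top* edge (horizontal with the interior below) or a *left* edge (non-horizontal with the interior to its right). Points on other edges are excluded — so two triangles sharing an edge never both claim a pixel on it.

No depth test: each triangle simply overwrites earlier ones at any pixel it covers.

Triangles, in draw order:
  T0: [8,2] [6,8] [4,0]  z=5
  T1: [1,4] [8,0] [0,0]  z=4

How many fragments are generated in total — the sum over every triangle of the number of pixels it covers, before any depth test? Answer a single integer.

T0:
  2·area = 28
  edge (8, 2)→(6, 8): d=(-2,6) right/bottom  bias=-1
  edge (6, 8)→(4, 0): d=(-2,-8) top-left  bias=+0
  edge (4, 0)→(8, 2): d=(4,2) right/bottom  bias=-1
    (2,0)@(5, 1): e=[20,6,2] → █
    (3,0)@(7, 1): e=[8,22,-2] → ·
    (2,1)@(5, 3): e=[16,2,10] → █
    (3,1)@(7, 3): e=[4,18,6] → █
    (4,1)@(9, 3): e=[-8,34,2] → ·
    (2,2)@(5, 5): e=[12,-2,18] → ·
    (3,2)@(7, 5): e=[0,14,14] → ·  [on edge]
  covered (3 px):
    · · █ · ·
    · · █ █ ·
    · · · · ·
    · · · · ·
T1:
  2·area = 32  (B↔C swapped to make it positive)
  edge (1, 4)→(0, 0): d=(-1,-4) top-left  bias=+0
  edge (0, 0)→(8, 0): d=(8,0) top-left  bias=+0
  edge (8, 0)→(1, 4): d=(-7,4) right/bottom  bias=-1
    (0,0)@(1, 1): e=[3,8,21] → █
    (1,0)@(3, 1): e=[11,8,13] → █
    (2,0)@(5, 1): e=[19,8,5] → █
    (3,0)@(7, 1): e=[27,8,-3] → ·
    (0,1)@(1, 3): e=[1,24,7] → █
    (1,1)@(3, 3): e=[9,24,-1] → ·
    (2,1)@(5, 3): e=[17,24,-9] → ·
    (0,2)@(1, 5): e=[-1,40,-7] → ·
  covered (4 px):
    █ █ █ · ·
    █ · · · ·
    · · · · ·
    · · · · ·

Result: 7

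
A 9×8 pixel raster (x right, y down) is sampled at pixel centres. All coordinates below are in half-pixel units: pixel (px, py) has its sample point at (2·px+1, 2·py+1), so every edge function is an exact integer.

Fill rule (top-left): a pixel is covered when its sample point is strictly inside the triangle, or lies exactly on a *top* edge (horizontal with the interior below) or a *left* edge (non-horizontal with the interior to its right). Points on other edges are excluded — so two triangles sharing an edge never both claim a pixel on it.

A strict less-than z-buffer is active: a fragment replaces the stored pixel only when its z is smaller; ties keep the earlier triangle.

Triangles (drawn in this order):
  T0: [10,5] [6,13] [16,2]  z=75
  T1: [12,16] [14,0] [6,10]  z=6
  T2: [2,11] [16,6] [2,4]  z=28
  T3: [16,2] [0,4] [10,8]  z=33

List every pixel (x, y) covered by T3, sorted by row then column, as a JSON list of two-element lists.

T0:
  2·area = 36  (B↔C swapped to make it positive)
  edge (10, 5)→(16, 2): d=(6,-3) top-left  bias=+0
  edge (16, 2)→(6, 13): d=(-10,11) right/bottom  bias=-1
  edge (6, 13)→(10, 5): d=(4,-8) top-left  bias=+0
    (5,1)@(11, 3): e=[-9,45,0] → ·  [on edge]
    (7,1)@(15, 3): e=[3,1,32] → #
    (8,1)@(17, 3): e=[9,-21,48] → ·
    (5,2)@(11, 5): e=[3,25,8] → #
    (6,2)@(13, 5): e=[9,3,24] → #
    (7,2)@(15, 5): e=[15,-19,40] → ·
    (4,3)@(9, 7): e=[9,27,0] → #  [on edge]
    (6,3)@(13, 7): e=[21,-17,32] → ·
    (4,4)@(9, 9): e=[21,7,8] → #
    (5,4)@(11, 9): e=[27,-15,24] → ·
    (3,5)@(7, 11): e=[27,9,0] → #  [on edge]
    (4,5)@(9, 11): e=[33,-13,16] → ·
    (2,7)@(5, 15): e=[45,-9,0] → ·  [on edge]
  covered (7 px):
    · · · · · · · · ·
    · · · · · · · # ·
    · · · · · # # · ·
    · · · · # # · · ·
    · · · · # · · · ·
    · · · # · · · · ·
    · · · · · · · · ·
    · · · · · · · · ·
T1:
  2·area = 108  (B↔C swapped to make it positive)
  edge (12, 16)→(6, 10): d=(-6,-6) top-left  bias=+0
  edge (6, 10)→(14, 0): d=(8,-10) top-left  bias=+0
  edge (14, 0)→(12, 16): d=(-2,16) right/bottom  bias=-1
    (6,1)@(13, 3): e=[84,14,10] → #
    (7,1)@(15, 3): e=[96,34,-22] → ·
    (0,2)@(1, 5): e=[0,-90,198] → ·  [on edge]
    (5,2)@(11, 5): e=[60,10,38] → #
    (7,2)@(15, 5): e=[84,50,-26] → ·
    (1,3)@(3, 7): e=[0,-54,162] → ·  [on edge]
    (4,3)@(9, 7): e=[36,6,66] → #
    (7,3)@(15, 7): e=[72,66,-30] → ·
    (2,4)@(5, 9): e=[0,-18,126] → ·  [on edge]
    (3,4)@(7, 9): e=[12,2,94] → #
    (6,4)@(13, 9): e=[48,62,-2] → ·
    (3,5)@(7, 11): e=[0,18,90] → #  [on edge]
    (4,6)@(9, 13): e=[0,54,54] → #  [on edge]
    (5,7)@(11, 15): e=[0,90,18] → #  [on edge]
  covered (15 px):
    · · · · · · · · ·
    · · · · · · # · ·
    · · · · · # # · ·
    · · · · # # # · ·
    · · · # # # · · ·
    · · · # # # · · ·
    · · · · # # · · ·
    · · · · · # · · ·
T2:
  2·area = 98  (B↔C swapped to make it positive)
  edge (2, 11)→(2, 4): d=(0,-7) top-left  bias=+0
  edge (2, 4)→(16, 6): d=(14,2) right/bottom  bias=-1
  edge (16, 6)→(2, 11): d=(-14,5) right/bottom  bias=-1
    (1,2)@(3, 5): e=[7,12,79] → #
    (2,2)@(5, 5): e=[21,8,69] → #
    (3,2)@(7, 5): e=[35,4,59] → #
    (4,2)@(9, 5): e=[49,0,49] → ·  [on edge]
    (1,3)@(3, 7): e=[7,40,51] → #
    (4,3)@(9, 7): e=[49,28,21] → #
    (5,3)@(11, 7): e=[63,24,11] → #
    (6,3)@(13, 7): e=[77,20,1] → #
    (7,3)@(15, 7): e=[91,16,-9] → ·
    (1,4)@(3, 9): e=[7,68,23] → #
    (4,4)@(9, 9): e=[49,56,-7] → ·
    (5,4)@(11, 9): e=[63,52,-17] → ·
  covered (12 px):
    · · · · · · · · ·
    · · · · · · · · ·
    · # # # · · · · ·
    · # # # # # # · ·
    · # # # · · · · ·
    · · · · · · · · ·
    · · · · · · · · ·
    · · · · · · · · ·
T3:
  2·area = 84  (B↔C swapped to make it positive)
  edge (16, 2)→(10, 8): d=(-6,6) right/bottom  bias=-1
  edge (10, 8)→(0, 4): d=(-10,-4) top-left  bias=+0
  edge (0, 4)→(16, 2): d=(16,-2) top-left  bias=+0
    (8,0)@(17, 1): e=[0,98,-14] → ·  [on edge]
    (4,1)@(9, 3): e=[36,46,2] → #
    (5,1)@(11, 3): e=[24,54,6] → #
    (6,1)@(13, 3): e=[12,62,10] → #
    (7,1)@(15, 3): e=[0,70,14] → ·  [on edge]
    (1,2)@(3, 5): e=[60,2,22] → #
    (2,2)@(5, 5): e=[48,10,26] → #
    (3,2)@(7, 5): e=[36,18,30] → #
    (6,2)@(13, 5): e=[0,42,42] → ·  [on edge]
    (1,3)@(3, 7): e=[48,-18,54] → ·
    (2,3)@(5, 7): e=[36,-10,58] → ·
    (3,3)@(7, 7): e=[24,-2,62] → ·
    (5,3)@(11, 7): e=[0,14,70] → ·  [on edge]
    (4,4)@(9, 9): e=[0,-14,98] → ·  [on edge]
    (3,5)@(7, 11): e=[0,-42,126] → ·  [on edge]
    (2,6)@(5, 13): e=[0,-70,154] → ·  [on edge]
    (1,7)@(3, 15): e=[0,-98,182] → ·  [on edge]
  covered (9 px):
    · · · · · · · · ·
    · · · · # # # · ·
    · # # # # # · · ·
    · · · · # · · · ·
    · · · · · · · · ·
    · · · · · · · · ·
    · · · · · · · · ·
    · · · · · · · · ·

Answer: [[4,1],[5,1],[6,1],[1,2],[2,2],[3,2],[4,2],[5,2],[4,3]]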